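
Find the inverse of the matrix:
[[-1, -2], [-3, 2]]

For [[a,b],[c,d]], inverse = (1/det)·[[d,-b],[-c,a]]
det = (-1)(2) - (-2)(-3) = -2 - 6 = -8
Inverse = (1/-8)·[[2, 2], [3, -1]]
= [[-1/4, -1/4], [-3/8, 1/8]]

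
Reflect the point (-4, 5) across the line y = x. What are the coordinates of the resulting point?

Reflection across line y = x: (-4, 5) → (5, -4)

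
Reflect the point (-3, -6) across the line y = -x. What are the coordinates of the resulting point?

Reflection across line y = -x: (-3, -6) → (6, 3)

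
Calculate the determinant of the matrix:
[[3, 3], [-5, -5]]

For a 2×2 matrix [[a, b], [c, d]], det = ad - bc
det = (3)(-5) - (3)(-5) = -15 - -15 = 0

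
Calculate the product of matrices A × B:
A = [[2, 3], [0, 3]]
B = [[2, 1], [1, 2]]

Matrix multiplication:
C[0][0] = 2×2 + 3×1 = 7
C[0][1] = 2×1 + 3×2 = 8
C[1][0] = 0×2 + 3×1 = 3
C[1][1] = 0×1 + 3×2 = 6
Result: [[7, 8], [3, 6]]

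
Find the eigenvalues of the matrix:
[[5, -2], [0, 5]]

Characteristic equation: det(A - λI) = 0
λ² - (trace)λ + (det) = 0
trace = 5 + 5 = 10, det = (5)(5) - (-2)(0) = 25
λ² - (10)λ + (25) = 0
λ = (10 ± √((10)² - 4·(25))) / 2 = (10 ± √0) / 2
Solving: λ = 5, 5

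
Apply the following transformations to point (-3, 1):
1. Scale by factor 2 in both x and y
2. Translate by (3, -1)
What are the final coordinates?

Step 1: Scale (-3, 1) by 2 → (-6, 2)
Step 2: Translate by (3, -1) → (-3, 1)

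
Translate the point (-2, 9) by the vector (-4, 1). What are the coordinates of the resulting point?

Translation by (-4, 1) (homogeneous matrix [[1, 0, -4], [0, 1, 1], [0, 0, 1]]):
x' = -2 + -4 = -6
y' = 9 + 1 = 10
Result: (-6, 10)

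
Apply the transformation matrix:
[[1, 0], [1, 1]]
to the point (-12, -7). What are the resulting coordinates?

Matrix multiplication:
[[1, 0], [1, 1]] × [-12, -7]ᵀ
= [(1)(-12) + (0)(-7), (1)(-12) + (1)(-7)]ᵀ
= [-12, -19]ᵀ
Result: (-12, -19)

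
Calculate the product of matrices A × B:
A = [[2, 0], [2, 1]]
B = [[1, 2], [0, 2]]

Matrix multiplication:
C[0][0] = 2×1 + 0×0 = 2
C[0][1] = 2×2 + 0×2 = 4
C[1][0] = 2×1 + 1×0 = 2
C[1][1] = 2×2 + 1×2 = 6
Result: [[2, 4], [2, 6]]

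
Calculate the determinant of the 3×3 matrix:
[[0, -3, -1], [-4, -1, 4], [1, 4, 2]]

Expansion along first row:
det = 0·det([[-1,4],[4,2]]) - -3·det([[-4,4],[1,2]]) + -1·det([[-4,-1],[1,4]])
    = 0·(-1·2 - 4·4) - -3·(-4·2 - 4·1) + -1·(-4·4 - -1·1)
    = 0·-18 - -3·-12 + -1·-15
    = 0 + -36 + 15 = -21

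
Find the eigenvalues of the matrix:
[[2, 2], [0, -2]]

Characteristic equation: det(A - λI) = 0
λ² - (trace)λ + (det) = 0
trace = 2 + -2 = 0, det = (2)(-2) - (2)(0) = -4
λ² - (0)λ + (-4) = 0
λ = (0 ± √((0)² - 4·(-4))) / 2 = (0 ± √16) / 2
Solving: λ = -2, 2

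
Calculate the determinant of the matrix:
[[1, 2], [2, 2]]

For a 2×2 matrix [[a, b], [c, d]], det = ad - bc
det = (1)(2) - (2)(2) = 2 - 4 = -2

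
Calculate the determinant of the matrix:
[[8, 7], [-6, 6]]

For a 2×2 matrix [[a, b], [c, d]], det = ad - bc
det = (8)(6) - (7)(-6) = 48 - -42 = 90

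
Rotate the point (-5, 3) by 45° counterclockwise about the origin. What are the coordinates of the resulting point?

Rotation matrix for 45°: [[cos 45°, -sin 45°], [sin 45°, cos 45°]] ≈ [[0.707107, -0.707107], [0.707107, 0.707107]]
[[0.707107, -0.707107], [0.707107, 0.707107]] × [-5, 3]ᵀ ≈ [-5.6569, -1.4142]ᵀ
Result: (-5.6569, -1.4142)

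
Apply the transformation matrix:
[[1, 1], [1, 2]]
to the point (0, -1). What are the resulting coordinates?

Matrix multiplication:
[[1, 1], [1, 2]] × [0, -1]ᵀ
= [(1)(0) + (1)(-1), (1)(0) + (2)(-1)]ᵀ
= [-1, -2]ᵀ
Result: (-1, -2)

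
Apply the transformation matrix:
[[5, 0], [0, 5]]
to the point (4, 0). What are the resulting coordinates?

Matrix multiplication:
[[5, 0], [0, 5]] × [4, 0]ᵀ
= [(5)(4) + (0)(0), (0)(4) + (5)(0)]ᵀ
= [20, 0]ᵀ
Result: (20, 0)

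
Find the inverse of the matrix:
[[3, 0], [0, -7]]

For [[a,b],[c,d]], inverse = (1/det)·[[d,-b],[-c,a]]
det = (3)(-7) - (0)(0) = -21 - 0 = -21
Inverse = (1/-21)·[[-7, 0], [0, 3]]
= [[1/3, 0], [0, -1/7]]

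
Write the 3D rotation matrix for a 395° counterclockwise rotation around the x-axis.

Rotation matrix for counterclockwise 395° around x-axis:
cos(395°) = 0.8192, sin(395°) = 0.5736
Result: [[1, 0, 0], [0, 0.8192, -0.5736], [0, 0.5736, 0.8192]]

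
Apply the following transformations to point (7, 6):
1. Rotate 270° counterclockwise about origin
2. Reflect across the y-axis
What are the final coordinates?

Step 1: Rotate 270° → (6, -7)
Step 2: Reflect across y-axis → (-6, -7)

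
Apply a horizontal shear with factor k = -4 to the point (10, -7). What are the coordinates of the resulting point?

Shear matrix for horizontal shear with factor k = -4:
[[1, -4], [0, 1]]
Result: (10, -7) → (38, -7)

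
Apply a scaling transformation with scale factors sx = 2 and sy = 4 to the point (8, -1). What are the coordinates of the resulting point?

Scaling matrix:
[[2, 0], [0, 4]]
Result: (8 × 2, -1 × 4) = (16, -4)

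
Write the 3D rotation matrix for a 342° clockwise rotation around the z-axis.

Rotation matrix for clockwise 342° around z-axis:
A clockwise rotation by 342° is a counterclockwise rotation by -342°.
cos(-342°) = 0.9511, sin(-342°) = 0.3090
Result: [[0.9511, -0.3090, 0], [0.3090, 0.9511, 0], [0, 0, 1]]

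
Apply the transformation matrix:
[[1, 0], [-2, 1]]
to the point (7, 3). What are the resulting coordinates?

Matrix multiplication:
[[1, 0], [-2, 1]] × [7, 3]ᵀ
= [(1)(7) + (0)(3), (-2)(7) + (1)(3)]ᵀ
= [7, -11]ᵀ
Result: (7, -11)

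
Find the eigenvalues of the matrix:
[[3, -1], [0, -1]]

Characteristic equation: det(A - λI) = 0
λ² - (trace)λ + (det) = 0
trace = 3 + -1 = 2, det = (3)(-1) - (-1)(0) = -3
λ² - (2)λ + (-3) = 0
λ = (2 ± √((2)² - 4·(-3))) / 2 = (2 ± √16) / 2
Solving: λ = -1, 3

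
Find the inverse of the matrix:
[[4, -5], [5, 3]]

For [[a,b],[c,d]], inverse = (1/det)·[[d,-b],[-c,a]]
det = (4)(3) - (-5)(5) = 12 - -25 = 37
Inverse = (1/37)·[[3, 5], [-5, 4]]
= [[3/37, 5/37], [-5/37, 4/37]]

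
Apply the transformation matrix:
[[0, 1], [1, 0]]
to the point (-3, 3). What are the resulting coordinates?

Matrix multiplication:
[[0, 1], [1, 0]] × [-3, 3]ᵀ
= [(0)(-3) + (1)(3), (1)(-3) + (0)(3)]ᵀ
= [3, -3]ᵀ
Result: (3, -3)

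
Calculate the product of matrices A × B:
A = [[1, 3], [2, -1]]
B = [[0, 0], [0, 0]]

Matrix multiplication:
C[0][0] = 1×0 + 3×0 = 0
C[0][1] = 1×0 + 3×0 = 0
C[1][0] = 2×0 + -1×0 = 0
C[1][1] = 2×0 + -1×0 = 0
Result: [[0, 0], [0, 0]]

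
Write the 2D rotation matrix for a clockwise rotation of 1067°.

Rotation matrix formula: [[cos θ, -sin θ], [sin θ, cos θ]]
A clockwise rotation by 1067° is equivalent to a counterclockwise rotation by -1067°.
For θ = -1067°:
cos(-1067°) = 0.9744
sin(-1067°) = 0.2250
Result: [[0.9744, -0.2250], [0.2250, 0.9744]]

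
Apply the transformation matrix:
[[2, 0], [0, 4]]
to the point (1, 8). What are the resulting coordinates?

Matrix multiplication:
[[2, 0], [0, 4]] × [1, 8]ᵀ
= [(2)(1) + (0)(8), (0)(1) + (4)(8)]ᵀ
= [2, 32]ᵀ
Result: (2, 32)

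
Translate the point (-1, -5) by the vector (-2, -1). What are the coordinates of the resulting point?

Translation by (-2, -1) (homogeneous matrix [[1, 0, -2], [0, 1, -1], [0, 0, 1]]):
x' = -1 + -2 = -3
y' = -5 + -1 = -6
Result: (-3, -6)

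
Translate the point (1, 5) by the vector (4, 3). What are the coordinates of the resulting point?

Translation by (4, 3) (homogeneous matrix [[1, 0, 4], [0, 1, 3], [0, 0, 1]]):
x' = 1 + 4 = 5
y' = 5 + 3 = 8
Result: (5, 8)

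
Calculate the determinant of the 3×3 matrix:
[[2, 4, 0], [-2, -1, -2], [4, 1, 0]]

Expansion along first row:
det = 2·det([[-1,-2],[1,0]]) - 4·det([[-2,-2],[4,0]]) + 0·det([[-2,-1],[4,1]])
    = 2·(-1·0 - -2·1) - 4·(-2·0 - -2·4) + 0·(-2·1 - -1·4)
    = 2·2 - 4·8 + 0·2
    = 4 + -32 + 0 = -28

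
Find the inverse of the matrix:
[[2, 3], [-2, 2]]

For [[a,b],[c,d]], inverse = (1/det)·[[d,-b],[-c,a]]
det = (2)(2) - (3)(-2) = 4 - -6 = 10
Inverse = (1/10)·[[2, -3], [2, 2]]
= [[1/5, -3/10], [1/5, 1/5]]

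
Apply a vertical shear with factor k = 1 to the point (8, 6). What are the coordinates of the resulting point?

Shear matrix for vertical shear with factor k = 1:
[[1, 0], [1, 1]]
Result: (8, 6) → (8, 14)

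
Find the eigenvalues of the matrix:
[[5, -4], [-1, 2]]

Characteristic equation: det(A - λI) = 0
λ² - (trace)λ + (det) = 0
trace = 5 + 2 = 7, det = (5)(2) - (-4)(-1) = 6
λ² - (7)λ + (6) = 0
λ = (7 ± √((7)² - 4·(6))) / 2 = (7 ± √25) / 2
Solving: λ = 1, 6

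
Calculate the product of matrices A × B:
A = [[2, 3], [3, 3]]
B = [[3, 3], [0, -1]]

Matrix multiplication:
C[0][0] = 2×3 + 3×0 = 6
C[0][1] = 2×3 + 3×-1 = 3
C[1][0] = 3×3 + 3×0 = 9
C[1][1] = 3×3 + 3×-1 = 6
Result: [[6, 3], [9, 6]]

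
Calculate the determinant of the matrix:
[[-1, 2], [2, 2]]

For a 2×2 matrix [[a, b], [c, d]], det = ad - bc
det = (-1)(2) - (2)(2) = -2 - 4 = -6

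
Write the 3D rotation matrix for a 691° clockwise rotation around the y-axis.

Rotation matrix for clockwise 691° around y-axis:
A clockwise rotation by 691° is a counterclockwise rotation by -691°.
cos(-691°) = 0.8746, sin(-691°) = 0.4848
Result: [[0.8746, 0, 0.4848], [0, 1, 0], [-0.4848, 0, 0.8746]]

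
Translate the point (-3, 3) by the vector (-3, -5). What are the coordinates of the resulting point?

Translation by (-3, -5) (homogeneous matrix [[1, 0, -3], [0, 1, -5], [0, 0, 1]]):
x' = -3 + -3 = -6
y' = 3 + -5 = -2
Result: (-6, -2)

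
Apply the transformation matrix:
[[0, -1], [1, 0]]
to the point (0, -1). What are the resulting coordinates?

Matrix multiplication:
[[0, -1], [1, 0]] × [0, -1]ᵀ
= [(0)(0) + (-1)(-1), (1)(0) + (0)(-1)]ᵀ
= [1, 0]ᵀ
Result: (1, 0)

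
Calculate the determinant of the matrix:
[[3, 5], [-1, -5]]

For a 2×2 matrix [[a, b], [c, d]], det = ad - bc
det = (3)(-5) - (5)(-1) = -15 - -5 = -10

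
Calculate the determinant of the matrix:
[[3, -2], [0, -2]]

For a 2×2 matrix [[a, b], [c, d]], det = ad - bc
det = (3)(-2) - (-2)(0) = -6 - 0 = -6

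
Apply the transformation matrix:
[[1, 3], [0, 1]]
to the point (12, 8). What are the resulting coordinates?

Matrix multiplication:
[[1, 3], [0, 1]] × [12, 8]ᵀ
= [(1)(12) + (3)(8), (0)(12) + (1)(8)]ᵀ
= [36, 8]ᵀ
Result: (36, 8)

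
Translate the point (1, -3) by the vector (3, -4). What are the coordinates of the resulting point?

Translation by (3, -4) (homogeneous matrix [[1, 0, 3], [0, 1, -4], [0, 0, 1]]):
x' = 1 + 3 = 4
y' = -3 + -4 = -7
Result: (4, -7)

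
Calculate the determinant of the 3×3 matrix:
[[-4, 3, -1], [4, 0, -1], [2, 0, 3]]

Expansion along first row:
det = -4·det([[0,-1],[0,3]]) - 3·det([[4,-1],[2,3]]) + -1·det([[4,0],[2,0]])
    = -4·(0·3 - -1·0) - 3·(4·3 - -1·2) + -1·(4·0 - 0·2)
    = -4·0 - 3·14 + -1·0
    = 0 + -42 + 0 = -42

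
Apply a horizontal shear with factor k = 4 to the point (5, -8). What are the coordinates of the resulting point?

Shear matrix for horizontal shear with factor k = 4:
[[1, 4], [0, 1]]
Result: (5, -8) → (-27, -8)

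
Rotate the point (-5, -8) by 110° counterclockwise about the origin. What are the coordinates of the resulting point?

Rotation matrix for 110°: [[cos 110°, -sin 110°], [sin 110°, cos 110°]] ≈ [[-0.342020, -0.939693], [0.939693, -0.342020]]
[[-0.342020, -0.939693], [0.939693, -0.342020]] × [-5, -8]ᵀ ≈ [9.2276, -1.9623]ᵀ
Result: (9.2276, -1.9623)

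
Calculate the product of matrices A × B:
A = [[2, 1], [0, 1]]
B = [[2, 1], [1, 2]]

Matrix multiplication:
C[0][0] = 2×2 + 1×1 = 5
C[0][1] = 2×1 + 1×2 = 4
C[1][0] = 0×2 + 1×1 = 1
C[1][1] = 0×1 + 1×2 = 2
Result: [[5, 4], [1, 2]]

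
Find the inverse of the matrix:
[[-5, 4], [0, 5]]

For [[a,b],[c,d]], inverse = (1/det)·[[d,-b],[-c,a]]
det = (-5)(5) - (4)(0) = -25 - 0 = -25
Inverse = (1/-25)·[[5, -4], [0, -5]]
= [[-1/5, 4/25], [0, 1/5]]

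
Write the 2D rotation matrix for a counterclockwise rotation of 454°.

Rotation matrix formula: [[cos θ, -sin θ], [sin θ, cos θ]]
For θ = 454°:
cos(454°) = -0.0698
sin(454°) = 0.9976
Result: [[-0.0698, -0.9976], [0.9976, -0.0698]]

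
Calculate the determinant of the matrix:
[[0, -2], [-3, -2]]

For a 2×2 matrix [[a, b], [c, d]], det = ad - bc
det = (0)(-2) - (-2)(-3) = 0 - 6 = -6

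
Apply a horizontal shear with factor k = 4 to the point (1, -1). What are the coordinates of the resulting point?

Shear matrix for horizontal shear with factor k = 4:
[[1, 4], [0, 1]]
Result: (1, -1) → (-3, -1)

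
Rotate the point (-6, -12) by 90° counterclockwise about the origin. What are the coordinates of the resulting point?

Rotation matrix for 90°: [[cos 90°, -sin 90°], [sin 90°, cos 90°]] = [[0, -1], [1, 0]]
[[0, -1], [1, 0]] × [-6, -12]ᵀ = [12, -6]ᵀ
Result: (12, -6)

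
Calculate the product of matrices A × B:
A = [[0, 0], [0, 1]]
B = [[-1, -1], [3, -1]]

Matrix multiplication:
C[0][0] = 0×-1 + 0×3 = 0
C[0][1] = 0×-1 + 0×-1 = 0
C[1][0] = 0×-1 + 1×3 = 3
C[1][1] = 0×-1 + 1×-1 = -1
Result: [[0, 0], [3, -1]]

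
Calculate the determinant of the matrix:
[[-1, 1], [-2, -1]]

For a 2×2 matrix [[a, b], [c, d]], det = ad - bc
det = (-1)(-1) - (1)(-2) = 1 - -2 = 3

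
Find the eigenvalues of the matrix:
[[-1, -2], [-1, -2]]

Characteristic equation: det(A - λI) = 0
λ² - (trace)λ + (det) = 0
trace = -1 + -2 = -3, det = (-1)(-2) - (-2)(-1) = 0
λ² - (-3)λ + (0) = 0
λ = (-3 ± √((-3)² - 4·(0))) / 2 = (-3 ± √9) / 2
Solving: λ = -3, 0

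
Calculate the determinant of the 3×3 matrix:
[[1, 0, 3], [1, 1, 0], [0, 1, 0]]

Expansion along first row:
det = 1·det([[1,0],[1,0]]) - 0·det([[1,0],[0,0]]) + 3·det([[1,1],[0,1]])
    = 1·(1·0 - 0·1) - 0·(1·0 - 0·0) + 3·(1·1 - 1·0)
    = 1·0 - 0·0 + 3·1
    = 0 + 0 + 3 = 3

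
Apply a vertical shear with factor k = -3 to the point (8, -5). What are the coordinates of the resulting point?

Shear matrix for vertical shear with factor k = -3:
[[1, 0], [-3, 1]]
Result: (8, -5) → (8, -29)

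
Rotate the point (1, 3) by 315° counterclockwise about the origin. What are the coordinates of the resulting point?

Rotation matrix for 315°: [[cos 315°, -sin 315°], [sin 315°, cos 315°]] ≈ [[0.707107, 0.707107], [-0.707107, 0.707107]]
[[0.707107, 0.707107], [-0.707107, 0.707107]] × [1, 3]ᵀ ≈ [2.8284, 1.4142]ᵀ
Result: (2.8284, 1.4142)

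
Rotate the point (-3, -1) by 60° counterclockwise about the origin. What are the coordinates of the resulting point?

Rotation matrix for 60°: [[cos 60°, -sin 60°], [sin 60°, cos 60°]] ≈ [[0.500000, -0.866025], [0.866025, 0.500000]]
[[0.500000, -0.866025], [0.866025, 0.500000]] × [-3, -1]ᵀ ≈ [-0.6340, -3.0981]ᵀ
Result: (-0.6340, -3.0981)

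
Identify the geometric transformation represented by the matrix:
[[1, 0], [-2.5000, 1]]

This matrix represents: vertical shear with factor -2.5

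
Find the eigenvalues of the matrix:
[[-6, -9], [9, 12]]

Characteristic equation: det(A - λI) = 0
λ² - (trace)λ + (det) = 0
trace = -6 + 12 = 6, det = (-6)(12) - (-9)(9) = 9
λ² - (6)λ + (9) = 0
λ = (6 ± √((6)² - 4·(9))) / 2 = (6 ± √0) / 2
Solving: λ = 3, 3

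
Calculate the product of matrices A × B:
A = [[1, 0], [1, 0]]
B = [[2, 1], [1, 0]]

Matrix multiplication:
C[0][0] = 1×2 + 0×1 = 2
C[0][1] = 1×1 + 0×0 = 1
C[1][0] = 1×2 + 0×1 = 2
C[1][1] = 1×1 + 0×0 = 1
Result: [[2, 1], [2, 1]]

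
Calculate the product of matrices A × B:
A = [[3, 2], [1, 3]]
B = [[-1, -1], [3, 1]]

Matrix multiplication:
C[0][0] = 3×-1 + 2×3 = 3
C[0][1] = 3×-1 + 2×1 = -1
C[1][0] = 1×-1 + 3×3 = 8
C[1][1] = 1×-1 + 3×1 = 2
Result: [[3, -1], [8, 2]]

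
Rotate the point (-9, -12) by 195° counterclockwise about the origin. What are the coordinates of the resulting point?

Rotation matrix for 195°: [[cos 195°, -sin 195°], [sin 195°, cos 195°]] ≈ [[-0.965926, 0.258819], [-0.258819, -0.965926]]
[[-0.965926, 0.258819], [-0.258819, -0.965926]] × [-9, -12]ᵀ ≈ [5.5875, 13.9205]ᵀ
Result: (5.5875, 13.9205)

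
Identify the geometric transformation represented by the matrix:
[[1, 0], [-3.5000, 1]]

This matrix represents: vertical shear with factor -3.5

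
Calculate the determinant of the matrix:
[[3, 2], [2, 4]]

For a 2×2 matrix [[a, b], [c, d]], det = ad - bc
det = (3)(4) - (2)(2) = 12 - 4 = 8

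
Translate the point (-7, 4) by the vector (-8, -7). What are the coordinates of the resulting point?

Translation by (-8, -7) (homogeneous matrix [[1, 0, -8], [0, 1, -7], [0, 0, 1]]):
x' = -7 + -8 = -15
y' = 4 + -7 = -3
Result: (-15, -3)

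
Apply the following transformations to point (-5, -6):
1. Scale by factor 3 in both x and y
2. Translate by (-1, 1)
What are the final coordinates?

Step 1: Scale (-5, -6) by 3 → (-15, -18)
Step 2: Translate by (-1, 1) → (-16, -17)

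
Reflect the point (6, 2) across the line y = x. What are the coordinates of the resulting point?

Reflection across line y = x: (6, 2) → (2, 6)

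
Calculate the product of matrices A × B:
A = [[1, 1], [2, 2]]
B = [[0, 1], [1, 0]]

Matrix multiplication:
C[0][0] = 1×0 + 1×1 = 1
C[0][1] = 1×1 + 1×0 = 1
C[1][0] = 2×0 + 2×1 = 2
C[1][1] = 2×1 + 2×0 = 2
Result: [[1, 1], [2, 2]]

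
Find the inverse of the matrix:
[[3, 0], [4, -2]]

For [[a,b],[c,d]], inverse = (1/det)·[[d,-b],[-c,a]]
det = (3)(-2) - (0)(4) = -6 - 0 = -6
Inverse = (1/-6)·[[-2, 0], [-4, 3]]
= [[1/3, 0], [2/3, -1/2]]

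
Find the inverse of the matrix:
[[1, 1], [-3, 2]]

For [[a,b],[c,d]], inverse = (1/det)·[[d,-b],[-c,a]]
det = (1)(2) - (1)(-3) = 2 - -3 = 5
Inverse = (1/5)·[[2, -1], [3, 1]]
= [[2/5, -1/5], [3/5, 1/5]]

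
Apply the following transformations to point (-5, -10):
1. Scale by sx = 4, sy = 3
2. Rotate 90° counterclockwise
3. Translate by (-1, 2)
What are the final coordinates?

Step 1: Scale → (-20, -30)
Step 2: Rotate 90° → (30, -20)
Step 3: Translate → (29, -18)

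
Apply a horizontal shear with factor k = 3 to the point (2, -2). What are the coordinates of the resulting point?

Shear matrix for horizontal shear with factor k = 3:
[[1, 3], [0, 1]]
Result: (2, -2) → (-4, -2)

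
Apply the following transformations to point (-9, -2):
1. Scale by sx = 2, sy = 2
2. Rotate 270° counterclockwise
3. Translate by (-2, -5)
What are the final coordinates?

Step 1: Scale → (-18, -4)
Step 2: Rotate 270° → (-4, 18)
Step 3: Translate → (-6, 13)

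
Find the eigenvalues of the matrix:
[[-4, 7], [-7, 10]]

Characteristic equation: det(A - λI) = 0
λ² - (trace)λ + (det) = 0
trace = -4 + 10 = 6, det = (-4)(10) - (7)(-7) = 9
λ² - (6)λ + (9) = 0
λ = (6 ± √((6)² - 4·(9))) / 2 = (6 ± √0) / 2
Solving: λ = 3, 3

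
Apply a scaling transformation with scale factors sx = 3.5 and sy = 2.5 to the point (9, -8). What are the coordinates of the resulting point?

Scaling matrix:
[[3.50, 0], [0, 2.50]]
Result: (9 × 3.5, -8 × 2.5) = (31.5, -20)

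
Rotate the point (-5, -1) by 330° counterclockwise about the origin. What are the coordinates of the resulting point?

Rotation matrix for 330°: [[cos 330°, -sin 330°], [sin 330°, cos 330°]] ≈ [[0.866025, 0.500000], [-0.500000, 0.866025]]
[[0.866025, 0.500000], [-0.500000, 0.866025]] × [-5, -1]ᵀ ≈ [-4.8301, 1.6340]ᵀ
Result: (-4.8301, 1.6340)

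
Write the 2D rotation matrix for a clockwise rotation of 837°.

Rotation matrix formula: [[cos θ, -sin θ], [sin θ, cos θ]]
A clockwise rotation by 837° is equivalent to a counterclockwise rotation by -837°.
For θ = -837°:
cos(-837°) = -0.4540
sin(-837°) = -0.8910
Result: [[-0.4540, 0.8910], [-0.8910, -0.4540]]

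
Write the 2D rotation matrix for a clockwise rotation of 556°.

Rotation matrix formula: [[cos θ, -sin θ], [sin θ, cos θ]]
A clockwise rotation by 556° is equivalent to a counterclockwise rotation by -556°.
For θ = -556°:
cos(-556°) = -0.9613
sin(-556°) = 0.2756
Result: [[-0.9613, -0.2756], [0.2756, -0.9613]]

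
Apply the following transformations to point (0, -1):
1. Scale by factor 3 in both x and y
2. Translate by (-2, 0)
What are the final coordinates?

Step 1: Scale (0, -1) by 3 → (0, -3)
Step 2: Translate by (-2, 0) → (-2, -3)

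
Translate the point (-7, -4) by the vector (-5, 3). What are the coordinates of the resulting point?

Translation by (-5, 3) (homogeneous matrix [[1, 0, -5], [0, 1, 3], [0, 0, 1]]):
x' = -7 + -5 = -12
y' = -4 + 3 = -1
Result: (-12, -1)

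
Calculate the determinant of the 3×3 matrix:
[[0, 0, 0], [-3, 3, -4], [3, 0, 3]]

Expansion along first row:
det = 0·det([[3,-4],[0,3]]) - 0·det([[-3,-4],[3,3]]) + 0·det([[-3,3],[3,0]])
    = 0·(3·3 - -4·0) - 0·(-3·3 - -4·3) + 0·(-3·0 - 3·3)
    = 0·9 - 0·3 + 0·-9
    = 0 + 0 + 0 = 0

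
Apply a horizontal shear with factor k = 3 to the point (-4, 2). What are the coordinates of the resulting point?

Shear matrix for horizontal shear with factor k = 3:
[[1, 3], [0, 1]]
Result: (-4, 2) → (2, 2)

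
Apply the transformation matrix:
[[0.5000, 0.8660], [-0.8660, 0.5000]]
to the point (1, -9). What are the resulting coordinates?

Matrix multiplication:
[[0.5000, 0.8660], [-0.8660, 0.5000]] × [1, -9]ᵀ
= [(0.5000)(1) + (0.8660)(-9), (-0.8660)(1) + (0.5000)(-9)]ᵀ
= [-7.2940, -5.3660]ᵀ
Result: (-7.2940, -5.3660)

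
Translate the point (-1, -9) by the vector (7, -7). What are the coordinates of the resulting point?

Translation by (7, -7) (homogeneous matrix [[1, 0, 7], [0, 1, -7], [0, 0, 1]]):
x' = -1 + 7 = 6
y' = -9 + -7 = -16
Result: (6, -16)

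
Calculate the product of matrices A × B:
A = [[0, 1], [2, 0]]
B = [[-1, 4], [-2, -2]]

Matrix multiplication:
C[0][0] = 0×-1 + 1×-2 = -2
C[0][1] = 0×4 + 1×-2 = -2
C[1][0] = 2×-1 + 0×-2 = -2
C[1][1] = 2×4 + 0×-2 = 8
Result: [[-2, -2], [-2, 8]]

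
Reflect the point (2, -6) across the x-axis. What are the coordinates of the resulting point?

Reflection across x-axis: (2, -6) → (2, 6)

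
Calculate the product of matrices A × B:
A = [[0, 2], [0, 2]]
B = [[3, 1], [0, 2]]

Matrix multiplication:
C[0][0] = 0×3 + 2×0 = 0
C[0][1] = 0×1 + 2×2 = 4
C[1][0] = 0×3 + 2×0 = 0
C[1][1] = 0×1 + 2×2 = 4
Result: [[0, 4], [0, 4]]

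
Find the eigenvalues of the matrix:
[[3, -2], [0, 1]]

Characteristic equation: det(A - λI) = 0
λ² - (trace)λ + (det) = 0
trace = 3 + 1 = 4, det = (3)(1) - (-2)(0) = 3
λ² - (4)λ + (3) = 0
λ = (4 ± √((4)² - 4·(3))) / 2 = (4 ± √4) / 2
Solving: λ = 1, 3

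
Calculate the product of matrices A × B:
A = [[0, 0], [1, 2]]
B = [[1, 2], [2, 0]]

Matrix multiplication:
C[0][0] = 0×1 + 0×2 = 0
C[0][1] = 0×2 + 0×0 = 0
C[1][0] = 1×1 + 2×2 = 5
C[1][1] = 1×2 + 2×0 = 2
Result: [[0, 0], [5, 2]]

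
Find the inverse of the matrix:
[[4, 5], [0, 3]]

For [[a,b],[c,d]], inverse = (1/det)·[[d,-b],[-c,a]]
det = (4)(3) - (5)(0) = 12 - 0 = 12
Inverse = (1/12)·[[3, -5], [0, 4]]
= [[1/4, -5/12], [0, 1/3]]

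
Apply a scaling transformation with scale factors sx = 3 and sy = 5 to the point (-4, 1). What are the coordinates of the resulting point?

Scaling matrix:
[[3, 0], [0, 5]]
Result: (-4 × 3, 1 × 5) = (-12, 5)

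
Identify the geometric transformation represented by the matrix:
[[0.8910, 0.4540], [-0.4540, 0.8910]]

This matrix represents: rotation by 333° counterclockwise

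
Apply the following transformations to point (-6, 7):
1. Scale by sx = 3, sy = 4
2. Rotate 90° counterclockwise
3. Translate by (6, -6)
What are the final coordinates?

Step 1: Scale → (-18, 28)
Step 2: Rotate 90° → (-28, -18)
Step 3: Translate → (-22, -24)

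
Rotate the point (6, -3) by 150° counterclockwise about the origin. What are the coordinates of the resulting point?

Rotation matrix for 150°: [[cos 150°, -sin 150°], [sin 150°, cos 150°]] ≈ [[-0.866025, -0.500000], [0.500000, -0.866025]]
[[-0.866025, -0.500000], [0.500000, -0.866025]] × [6, -3]ᵀ ≈ [-3.6962, 5.5981]ᵀ
Result: (-3.6962, 5.5981)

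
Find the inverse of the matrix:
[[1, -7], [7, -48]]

For [[a,b],[c,d]], inverse = (1/det)·[[d,-b],[-c,a]]
det = (1)(-48) - (-7)(7) = -48 - -49 = 1
Inverse = [[-48, 7], [-7, 1]]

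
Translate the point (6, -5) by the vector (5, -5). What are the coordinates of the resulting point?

Translation by (5, -5) (homogeneous matrix [[1, 0, 5], [0, 1, -5], [0, 0, 1]]):
x' = 6 + 5 = 11
y' = -5 + -5 = -10
Result: (11, -10)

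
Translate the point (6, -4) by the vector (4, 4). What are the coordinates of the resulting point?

Translation by (4, 4) (homogeneous matrix [[1, 0, 4], [0, 1, 4], [0, 0, 1]]):
x' = 6 + 4 = 10
y' = -4 + 4 = 0
Result: (10, 0)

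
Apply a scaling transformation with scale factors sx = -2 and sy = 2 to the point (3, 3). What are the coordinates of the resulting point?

Scaling matrix:
[[-2, 0], [0, 2]]
Result: (3 × -2, 3 × 2) = (-6, 6)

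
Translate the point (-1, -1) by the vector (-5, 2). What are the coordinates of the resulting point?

Translation by (-5, 2) (homogeneous matrix [[1, 0, -5], [0, 1, 2], [0, 0, 1]]):
x' = -1 + -5 = -6
y' = -1 + 2 = 1
Result: (-6, 1)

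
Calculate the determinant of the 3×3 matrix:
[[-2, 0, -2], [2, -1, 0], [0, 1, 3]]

Expansion along first row:
det = -2·det([[-1,0],[1,3]]) - 0·det([[2,0],[0,3]]) + -2·det([[2,-1],[0,1]])
    = -2·(-1·3 - 0·1) - 0·(2·3 - 0·0) + -2·(2·1 - -1·0)
    = -2·-3 - 0·6 + -2·2
    = 6 + 0 + -4 = 2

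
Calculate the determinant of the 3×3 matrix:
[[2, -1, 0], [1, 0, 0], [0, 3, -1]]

Expansion along first row:
det = 2·det([[0,0],[3,-1]]) - -1·det([[1,0],[0,-1]]) + 0·det([[1,0],[0,3]])
    = 2·(0·-1 - 0·3) - -1·(1·-1 - 0·0) + 0·(1·3 - 0·0)
    = 2·0 - -1·-1 + 0·3
    = 0 + -1 + 0 = -1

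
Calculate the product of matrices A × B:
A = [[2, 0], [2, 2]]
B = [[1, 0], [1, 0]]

Matrix multiplication:
C[0][0] = 2×1 + 0×1 = 2
C[0][1] = 2×0 + 0×0 = 0
C[1][0] = 2×1 + 2×1 = 4
C[1][1] = 2×0 + 2×0 = 0
Result: [[2, 0], [4, 0]]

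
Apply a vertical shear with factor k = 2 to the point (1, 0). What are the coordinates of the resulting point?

Shear matrix for vertical shear with factor k = 2:
[[1, 0], [2, 1]]
Result: (1, 0) → (1, 2)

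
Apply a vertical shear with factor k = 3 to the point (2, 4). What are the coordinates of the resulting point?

Shear matrix for vertical shear with factor k = 3:
[[1, 0], [3, 1]]
Result: (2, 4) → (2, 10)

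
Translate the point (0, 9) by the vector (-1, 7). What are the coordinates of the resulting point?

Translation by (-1, 7) (homogeneous matrix [[1, 0, -1], [0, 1, 7], [0, 0, 1]]):
x' = 0 + -1 = -1
y' = 9 + 7 = 16
Result: (-1, 16)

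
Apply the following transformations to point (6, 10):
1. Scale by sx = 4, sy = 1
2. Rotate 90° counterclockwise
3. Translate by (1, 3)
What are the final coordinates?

Step 1: Scale → (24, 10)
Step 2: Rotate 90° → (-10, 24)
Step 3: Translate → (-9, 27)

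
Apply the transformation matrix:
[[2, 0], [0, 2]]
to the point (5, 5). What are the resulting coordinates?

Matrix multiplication:
[[2, 0], [0, 2]] × [5, 5]ᵀ
= [(2)(5) + (0)(5), (0)(5) + (2)(5)]ᵀ
= [10, 10]ᵀ
Result: (10, 10)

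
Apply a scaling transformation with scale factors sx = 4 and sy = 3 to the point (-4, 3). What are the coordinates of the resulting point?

Scaling matrix:
[[4, 0], [0, 3]]
Result: (-4 × 4, 3 × 3) = (-16, 9)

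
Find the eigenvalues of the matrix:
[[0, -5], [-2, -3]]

Characteristic equation: det(A - λI) = 0
λ² - (trace)λ + (det) = 0
trace = 0 + -3 = -3, det = (0)(-3) - (-5)(-2) = -10
λ² - (-3)λ + (-10) = 0
λ = (-3 ± √((-3)² - 4·(-10))) / 2 = (-3 ± √49) / 2
Solving: λ = -5, 2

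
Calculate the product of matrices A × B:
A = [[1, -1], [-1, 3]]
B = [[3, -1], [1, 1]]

Matrix multiplication:
C[0][0] = 1×3 + -1×1 = 2
C[0][1] = 1×-1 + -1×1 = -2
C[1][0] = -1×3 + 3×1 = 0
C[1][1] = -1×-1 + 3×1 = 4
Result: [[2, -2], [0, 4]]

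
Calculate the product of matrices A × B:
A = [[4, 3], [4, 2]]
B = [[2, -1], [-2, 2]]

Matrix multiplication:
C[0][0] = 4×2 + 3×-2 = 2
C[0][1] = 4×-1 + 3×2 = 2
C[1][0] = 4×2 + 2×-2 = 4
C[1][1] = 4×-1 + 2×2 = 0
Result: [[2, 2], [4, 0]]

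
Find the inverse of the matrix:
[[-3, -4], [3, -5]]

For [[a,b],[c,d]], inverse = (1/det)·[[d,-b],[-c,a]]
det = (-3)(-5) - (-4)(3) = 15 - -12 = 27
Inverse = (1/27)·[[-5, 4], [-3, -3]]
= [[-5/27, 4/27], [-1/9, -1/9]]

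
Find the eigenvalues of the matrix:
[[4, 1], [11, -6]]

Characteristic equation: det(A - λI) = 0
λ² - (trace)λ + (det) = 0
trace = 4 + -6 = -2, det = (4)(-6) - (1)(11) = -35
λ² - (-2)λ + (-35) = 0
λ = (-2 ± √((-2)² - 4·(-35))) / 2 = (-2 ± √144) / 2
Solving: λ = -7, 5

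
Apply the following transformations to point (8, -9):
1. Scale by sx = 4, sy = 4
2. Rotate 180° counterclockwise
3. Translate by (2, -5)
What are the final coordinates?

Step 1: Scale → (32, -36)
Step 2: Rotate 180° → (-32, 36)
Step 3: Translate → (-30, 31)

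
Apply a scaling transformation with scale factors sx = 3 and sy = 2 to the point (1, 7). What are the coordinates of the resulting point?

Scaling matrix:
[[3, 0], [0, 2]]
Result: (1 × 3, 7 × 2) = (3, 14)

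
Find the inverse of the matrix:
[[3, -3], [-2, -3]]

For [[a,b],[c,d]], inverse = (1/det)·[[d,-b],[-c,a]]
det = (3)(-3) - (-3)(-2) = -9 - 6 = -15
Inverse = (1/-15)·[[-3, 3], [2, 3]]
= [[1/5, -1/5], [-2/15, -1/5]]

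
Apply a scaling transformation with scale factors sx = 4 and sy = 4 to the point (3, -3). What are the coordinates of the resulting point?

Scaling matrix:
[[4, 0], [0, 4]]
Result: (3 × 4, -3 × 4) = (12, -12)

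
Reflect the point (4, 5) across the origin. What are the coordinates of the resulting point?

Reflection across origin: (4, 5) → (-4, -5)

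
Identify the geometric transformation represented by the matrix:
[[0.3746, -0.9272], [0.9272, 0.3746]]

This matrix represents: rotation by 68° counterclockwise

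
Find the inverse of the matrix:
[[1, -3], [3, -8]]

For [[a,b],[c,d]], inverse = (1/det)·[[d,-b],[-c,a]]
det = (1)(-8) - (-3)(3) = -8 - -9 = 1
Inverse = [[-8, 3], [-3, 1]]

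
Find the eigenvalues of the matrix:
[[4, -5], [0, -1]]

Characteristic equation: det(A - λI) = 0
λ² - (trace)λ + (det) = 0
trace = 4 + -1 = 3, det = (4)(-1) - (-5)(0) = -4
λ² - (3)λ + (-4) = 0
λ = (3 ± √((3)² - 4·(-4))) / 2 = (3 ± √25) / 2
Solving: λ = -1, 4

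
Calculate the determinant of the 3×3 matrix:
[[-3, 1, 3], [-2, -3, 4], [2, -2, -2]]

Expansion along first row:
det = -3·det([[-3,4],[-2,-2]]) - 1·det([[-2,4],[2,-2]]) + 3·det([[-2,-3],[2,-2]])
    = -3·(-3·-2 - 4·-2) - 1·(-2·-2 - 4·2) + 3·(-2·-2 - -3·2)
    = -3·14 - 1·-4 + 3·10
    = -42 + 4 + 30 = -8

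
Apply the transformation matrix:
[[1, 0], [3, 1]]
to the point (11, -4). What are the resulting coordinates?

Matrix multiplication:
[[1, 0], [3, 1]] × [11, -4]ᵀ
= [(1)(11) + (0)(-4), (3)(11) + (1)(-4)]ᵀ
= [11, 29]ᵀ
Result: (11, 29)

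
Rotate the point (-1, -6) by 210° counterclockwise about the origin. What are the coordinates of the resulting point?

Rotation matrix for 210°: [[cos 210°, -sin 210°], [sin 210°, cos 210°]] ≈ [[-0.866025, 0.500000], [-0.500000, -0.866025]]
[[-0.866025, 0.500000], [-0.500000, -0.866025]] × [-1, -6]ᵀ ≈ [-2.1340, 5.6962]ᵀ
Result: (-2.1340, 5.6962)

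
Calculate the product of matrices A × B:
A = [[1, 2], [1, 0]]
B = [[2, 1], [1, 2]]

Matrix multiplication:
C[0][0] = 1×2 + 2×1 = 4
C[0][1] = 1×1 + 2×2 = 5
C[1][0] = 1×2 + 0×1 = 2
C[1][1] = 1×1 + 0×2 = 1
Result: [[4, 5], [2, 1]]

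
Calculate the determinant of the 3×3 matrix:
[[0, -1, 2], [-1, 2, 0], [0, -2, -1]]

Expansion along first row:
det = 0·det([[2,0],[-2,-1]]) - -1·det([[-1,0],[0,-1]]) + 2·det([[-1,2],[0,-2]])
    = 0·(2·-1 - 0·-2) - -1·(-1·-1 - 0·0) + 2·(-1·-2 - 2·0)
    = 0·-2 - -1·1 + 2·2
    = 0 + 1 + 4 = 5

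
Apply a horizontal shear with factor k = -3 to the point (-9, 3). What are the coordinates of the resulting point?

Shear matrix for horizontal shear with factor k = -3:
[[1, -3], [0, 1]]
Result: (-9, 3) → (-18, 3)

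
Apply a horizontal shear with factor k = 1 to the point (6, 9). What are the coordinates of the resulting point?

Shear matrix for horizontal shear with factor k = 1:
[[1, 1], [0, 1]]
Result: (6, 9) → (15, 9)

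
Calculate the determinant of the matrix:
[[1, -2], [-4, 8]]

For a 2×2 matrix [[a, b], [c, d]], det = ad - bc
det = (1)(8) - (-2)(-4) = 8 - 8 = 0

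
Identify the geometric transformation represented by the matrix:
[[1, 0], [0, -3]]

This matrix represents: non-uniform scaling by sx = 1, sy = -3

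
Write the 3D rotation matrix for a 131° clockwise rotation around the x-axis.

Rotation matrix for clockwise 131° around x-axis:
A clockwise rotation by 131° is a counterclockwise rotation by -131°.
cos(-131°) = -0.6561, sin(-131°) = -0.7547
Result: [[1, 0, 0], [0, -0.6561, 0.7547], [0, -0.7547, -0.6561]]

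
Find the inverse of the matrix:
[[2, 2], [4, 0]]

For [[a,b],[c,d]], inverse = (1/det)·[[d,-b],[-c,a]]
det = (2)(0) - (2)(4) = 0 - 8 = -8
Inverse = (1/-8)·[[0, -2], [-4, 2]]
= [[0, 1/4], [1/2, -1/4]]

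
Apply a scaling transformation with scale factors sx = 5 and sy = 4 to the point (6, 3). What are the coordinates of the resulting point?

Scaling matrix:
[[5, 0], [0, 4]]
Result: (6 × 5, 3 × 4) = (30, 12)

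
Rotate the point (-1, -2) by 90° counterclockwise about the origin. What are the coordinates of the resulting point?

Rotation matrix for 90°: [[cos 90°, -sin 90°], [sin 90°, cos 90°]] = [[0, -1], [1, 0]]
[[0, -1], [1, 0]] × [-1, -2]ᵀ = [2, -1]ᵀ
Result: (2, -1)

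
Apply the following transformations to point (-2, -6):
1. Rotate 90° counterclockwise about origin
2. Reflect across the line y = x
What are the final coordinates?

Step 1: Rotate 90° → (6, -2)
Step 2: Reflect across line y = x → (-2, 6)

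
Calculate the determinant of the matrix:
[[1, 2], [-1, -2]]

For a 2×2 matrix [[a, b], [c, d]], det = ad - bc
det = (1)(-2) - (2)(-1) = -2 - -2 = 0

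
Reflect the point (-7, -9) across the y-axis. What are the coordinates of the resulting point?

Reflection across y-axis: (-7, -9) → (7, -9)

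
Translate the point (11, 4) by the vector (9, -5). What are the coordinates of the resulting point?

Translation by (9, -5) (homogeneous matrix [[1, 0, 9], [0, 1, -5], [0, 0, 1]]):
x' = 11 + 9 = 20
y' = 4 + -5 = -1
Result: (20, -1)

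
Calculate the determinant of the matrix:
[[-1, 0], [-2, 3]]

For a 2×2 matrix [[a, b], [c, d]], det = ad - bc
det = (-1)(3) - (0)(-2) = -3 - 0 = -3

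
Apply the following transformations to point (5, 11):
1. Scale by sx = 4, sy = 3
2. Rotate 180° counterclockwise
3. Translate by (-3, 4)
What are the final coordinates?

Step 1: Scale → (20, 33)
Step 2: Rotate 180° → (-20, -33)
Step 3: Translate → (-23, -29)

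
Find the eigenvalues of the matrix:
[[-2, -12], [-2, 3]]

Characteristic equation: det(A - λI) = 0
λ² - (trace)λ + (det) = 0
trace = -2 + 3 = 1, det = (-2)(3) - (-12)(-2) = -30
λ² - (1)λ + (-30) = 0
λ = (1 ± √((1)² - 4·(-30))) / 2 = (1 ± √121) / 2
Solving: λ = -5, 6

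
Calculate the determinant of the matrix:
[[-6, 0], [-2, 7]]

For a 2×2 matrix [[a, b], [c, d]], det = ad - bc
det = (-6)(7) - (0)(-2) = -42 - 0 = -42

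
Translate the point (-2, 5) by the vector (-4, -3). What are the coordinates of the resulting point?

Translation by (-4, -3) (homogeneous matrix [[1, 0, -4], [0, 1, -3], [0, 0, 1]]):
x' = -2 + -4 = -6
y' = 5 + -3 = 2
Result: (-6, 2)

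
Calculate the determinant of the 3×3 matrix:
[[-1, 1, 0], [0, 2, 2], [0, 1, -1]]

Expansion along first row:
det = -1·det([[2,2],[1,-1]]) - 1·det([[0,2],[0,-1]]) + 0·det([[0,2],[0,1]])
    = -1·(2·-1 - 2·1) - 1·(0·-1 - 2·0) + 0·(0·1 - 2·0)
    = -1·-4 - 1·0 + 0·0
    = 4 + 0 + 0 = 4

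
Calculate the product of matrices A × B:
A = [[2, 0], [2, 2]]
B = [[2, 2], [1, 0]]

Matrix multiplication:
C[0][0] = 2×2 + 0×1 = 4
C[0][1] = 2×2 + 0×0 = 4
C[1][0] = 2×2 + 2×1 = 6
C[1][1] = 2×2 + 2×0 = 4
Result: [[4, 4], [6, 4]]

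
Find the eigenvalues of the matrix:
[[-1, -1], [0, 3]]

Characteristic equation: det(A - λI) = 0
λ² - (trace)λ + (det) = 0
trace = -1 + 3 = 2, det = (-1)(3) - (-1)(0) = -3
λ² - (2)λ + (-3) = 0
λ = (2 ± √((2)² - 4·(-3))) / 2 = (2 ± √16) / 2
Solving: λ = -1, 3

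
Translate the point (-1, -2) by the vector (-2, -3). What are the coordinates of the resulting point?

Translation by (-2, -3) (homogeneous matrix [[1, 0, -2], [0, 1, -3], [0, 0, 1]]):
x' = -1 + -2 = -3
y' = -2 + -3 = -5
Result: (-3, -5)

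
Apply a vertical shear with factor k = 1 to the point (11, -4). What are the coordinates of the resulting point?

Shear matrix for vertical shear with factor k = 1:
[[1, 0], [1, 1]]
Result: (11, -4) → (11, 7)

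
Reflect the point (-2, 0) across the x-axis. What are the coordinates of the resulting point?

Reflection across x-axis: (-2, 0) → (-2, 0)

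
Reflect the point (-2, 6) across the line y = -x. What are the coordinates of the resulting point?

Reflection across line y = -x: (-2, 6) → (-6, 2)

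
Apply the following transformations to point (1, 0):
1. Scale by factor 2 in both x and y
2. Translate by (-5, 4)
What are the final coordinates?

Step 1: Scale (1, 0) by 2 → (2, 0)
Step 2: Translate by (-5, 4) → (-3, 4)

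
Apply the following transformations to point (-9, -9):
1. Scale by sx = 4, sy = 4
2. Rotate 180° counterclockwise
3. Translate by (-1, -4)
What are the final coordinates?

Step 1: Scale → (-36, -36)
Step 2: Rotate 180° → (36, 36)
Step 3: Translate → (35, 32)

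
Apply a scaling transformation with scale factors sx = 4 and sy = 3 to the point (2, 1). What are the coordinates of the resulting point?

Scaling matrix:
[[4, 0], [0, 3]]
Result: (2 × 4, 1 × 3) = (8, 3)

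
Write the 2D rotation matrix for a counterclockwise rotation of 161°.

Rotation matrix formula: [[cos θ, -sin θ], [sin θ, cos θ]]
For θ = 161°:
cos(161°) = -0.9455
sin(161°) = 0.3256
Result: [[-0.9455, -0.3256], [0.3256, -0.9455]]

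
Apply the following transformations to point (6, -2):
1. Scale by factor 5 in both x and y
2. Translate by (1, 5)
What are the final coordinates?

Step 1: Scale (6, -2) by 5 → (30, -10)
Step 2: Translate by (1, 5) → (31, -5)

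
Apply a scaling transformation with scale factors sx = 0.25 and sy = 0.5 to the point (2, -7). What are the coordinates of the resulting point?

Scaling matrix:
[[0.25, 0], [0, 0.50]]
Result: (2 × 0.25, -7 × 0.5) = (0.5, -3.5)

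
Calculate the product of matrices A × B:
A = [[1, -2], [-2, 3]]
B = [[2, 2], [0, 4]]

Matrix multiplication:
C[0][0] = 1×2 + -2×0 = 2
C[0][1] = 1×2 + -2×4 = -6
C[1][0] = -2×2 + 3×0 = -4
C[1][1] = -2×2 + 3×4 = 8
Result: [[2, -6], [-4, 8]]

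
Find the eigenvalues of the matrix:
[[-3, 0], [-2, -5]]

Characteristic equation: det(A - λI) = 0
λ² - (trace)λ + (det) = 0
trace = -3 + -5 = -8, det = (-3)(-5) - (0)(-2) = 15
λ² - (-8)λ + (15) = 0
λ = (-8 ± √((-8)² - 4·(15))) / 2 = (-8 ± √4) / 2
Solving: λ = -5, -3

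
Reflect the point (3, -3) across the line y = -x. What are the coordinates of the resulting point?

Reflection across line y = -x: (3, -3) → (3, -3)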